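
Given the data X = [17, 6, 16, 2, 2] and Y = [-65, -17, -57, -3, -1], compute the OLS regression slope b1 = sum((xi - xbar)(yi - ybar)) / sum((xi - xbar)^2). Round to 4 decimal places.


First compute the means: xbar = 8.6000, ybar = -28.6000.
Then S_xx = sum((xi - xbar)^2) = 219.2000.
S_xy = sum((xi - xbar)(yi - ybar)) = -897.2000.
b1 = S_xy / S_xx = -897.2000 / 219.2000 = -4.0931.

-4.0931


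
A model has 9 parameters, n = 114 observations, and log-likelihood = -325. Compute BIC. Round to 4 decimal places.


ln(114) = 4.736198.
k * ln(n) = 9 * 4.736198 = 42.625782.
-2L = 650.
BIC = 42.625782 + 650 = 692.625782, which rounds to 692.6258.

692.6258


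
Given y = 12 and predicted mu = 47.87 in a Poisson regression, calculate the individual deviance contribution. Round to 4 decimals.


Compute y*ln(y/mu) = 12*ln(12/47.87) = 12*-1.383582 = -16.602984.
y - mu = -35.87.
D = 2*(-16.602984 - (-35.87)) = 38.534032, which rounds to 38.5340.

38.5340


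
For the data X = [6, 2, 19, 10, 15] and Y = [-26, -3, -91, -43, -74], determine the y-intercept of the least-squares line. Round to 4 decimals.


Compute b1 = -5.2171 from the OLS formula.
With xbar = 10.4000 and ybar = -47.4000, the intercept is:
b0 = -47.4000 - -5.2171 * 10.4000 = 6.8575.

6.8575


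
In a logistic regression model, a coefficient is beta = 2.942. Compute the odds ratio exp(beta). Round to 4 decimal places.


exp(2.942) = 18.9537.
So the odds ratio is 18.9537.

18.9537


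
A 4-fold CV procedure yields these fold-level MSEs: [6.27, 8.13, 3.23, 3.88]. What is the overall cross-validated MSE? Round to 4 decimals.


Total MSE across folds = 21.5100.
CV-MSE = 21.5100/4 = 5.3775.

5.3775


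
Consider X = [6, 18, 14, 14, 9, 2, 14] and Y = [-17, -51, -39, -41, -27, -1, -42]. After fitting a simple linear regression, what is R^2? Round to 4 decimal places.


The fitted line is Y = 2.8625 + -3.0914*X.
SSres = 19.3034, SStot = 1796.8571.
R^2 = 1 - SSres/SStot = 0.9893.

0.9893


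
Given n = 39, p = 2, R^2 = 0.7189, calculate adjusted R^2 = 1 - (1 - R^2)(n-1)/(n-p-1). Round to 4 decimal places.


Plug in: Adj R^2 = 1 - (1 - 0.7189) * 38/36.
= 1 - 0.2811 * 38/36
= 1 - 10.6818 / 36
= 1 - 0.2967 = 0.7033.

0.7033


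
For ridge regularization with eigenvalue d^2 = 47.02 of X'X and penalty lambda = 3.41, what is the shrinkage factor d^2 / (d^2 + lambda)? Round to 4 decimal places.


d^2 + lambda = 47.02 + 3.41 = 50.4300.
Shrinkage factor = 47.02/50.4300 = 0.9324.

0.9324


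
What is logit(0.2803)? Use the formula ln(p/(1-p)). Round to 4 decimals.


The odds are p/(1-p) = 0.2803 / 0.7197 = 0.3895.
logit(p) = ln(0.3895) = -0.9430.

-0.9430


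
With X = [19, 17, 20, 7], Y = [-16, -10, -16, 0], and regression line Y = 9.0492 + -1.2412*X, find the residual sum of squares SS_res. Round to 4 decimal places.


Predicted values from Y = 9.0492 + -1.2412*X.
Residuals: [-1.4664, 2.0512, -0.2252, -0.3608].
SSres = 6.5386.

6.5386


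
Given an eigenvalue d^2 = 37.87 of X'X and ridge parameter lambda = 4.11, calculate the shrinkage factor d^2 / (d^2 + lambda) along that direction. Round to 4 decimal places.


Compute the denominator: 37.87 + 4.11 = 41.9800.
Shrinkage factor = 37.87 / 41.9800 = 0.9021.

0.9021


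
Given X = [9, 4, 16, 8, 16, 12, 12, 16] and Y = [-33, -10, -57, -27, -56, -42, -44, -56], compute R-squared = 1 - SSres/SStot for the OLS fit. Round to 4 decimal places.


The fitted line is Y = 3.0837 + -3.7599*X.
SSres = 15.0414, SStot = 1935.8750.
R^2 = 1 - SSres/SStot = 0.9922.

0.9922


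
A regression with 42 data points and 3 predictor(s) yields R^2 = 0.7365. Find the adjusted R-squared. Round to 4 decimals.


Plug in: Adj R^2 = 1 - (1 - 0.7365) * 41/38.
= 1 - 0.2635 * 41/38
= 1 - 10.8035 / 38
= 1 - 0.2843 = 0.7157.

0.7157


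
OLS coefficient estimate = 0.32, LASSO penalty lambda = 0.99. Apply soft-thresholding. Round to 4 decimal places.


Absolute value: |0.32| = 0.32.
Compare to lambda = 0.99.
Since |beta| <= lambda, the coefficient is set to 0.

0.0000


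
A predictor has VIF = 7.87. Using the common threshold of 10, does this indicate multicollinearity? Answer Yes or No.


Compare VIF = 7.87 to the threshold of 10.
7.87 < 10, so the answer is No.

No


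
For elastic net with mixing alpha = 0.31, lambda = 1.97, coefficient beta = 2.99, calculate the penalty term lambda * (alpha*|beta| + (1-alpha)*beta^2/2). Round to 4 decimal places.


Compute:
L1 = 0.31 * 2.99 = 0.9269.
L2 = 0.69 * 2.99^2 / 2 = 3.0843.
Penalty = 1.97 * (0.9269 + 3.0843) = 7.9021.

7.9021


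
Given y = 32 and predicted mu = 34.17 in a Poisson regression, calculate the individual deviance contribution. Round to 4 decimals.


First: ln(32/34.17) = -0.065612.
Then: 32 * -0.065612 = -2.099584.
y - mu = 32 - 34.17 = -2.17.
D = 2(-2.099584 - -2.17) = 0.140832, which rounds to 0.1408.

0.1408


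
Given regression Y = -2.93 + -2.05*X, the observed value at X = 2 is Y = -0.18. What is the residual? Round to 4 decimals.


Fitted value at X = 2 is yhat = -2.93 + -2.05*2 = -7.0300.
Residual = -0.18 - -7.0300 = 6.8500.

6.8500


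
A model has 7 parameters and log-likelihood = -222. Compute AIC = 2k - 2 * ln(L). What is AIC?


AIC = 2*7 - 2*(-222).
= 14 + 444 = 458.

458


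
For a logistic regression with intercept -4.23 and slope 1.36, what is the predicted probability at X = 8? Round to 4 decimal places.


z = -4.23 + 1.36 * 8 = 6.6500.
Sigmoid: P = 1 / (1 + exp(-6.6500)) = 0.9987.

0.9987


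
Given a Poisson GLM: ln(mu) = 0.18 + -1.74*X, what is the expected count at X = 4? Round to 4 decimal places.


eta = 0.18 + -1.74 * 4 = -6.7800.
mu = exp(-6.7800) = 0.0011.

0.0011


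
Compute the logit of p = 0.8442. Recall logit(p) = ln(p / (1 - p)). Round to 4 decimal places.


1 - p = 0.1558.
p/(1-p) = 5.4185.
logit = ln(5.4185) = 1.6898.

1.6898


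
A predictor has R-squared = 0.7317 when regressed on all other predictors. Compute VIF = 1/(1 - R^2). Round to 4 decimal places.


VIF = 1 / (1 - 0.7317).
= 1 / 0.2683 = 3.7272.

3.7272


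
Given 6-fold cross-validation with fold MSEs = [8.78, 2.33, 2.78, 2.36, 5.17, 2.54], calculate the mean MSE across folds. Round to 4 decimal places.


Sum of fold MSEs = 23.9600.
Average = 23.9600 / 6 = 3.9933.

3.9933


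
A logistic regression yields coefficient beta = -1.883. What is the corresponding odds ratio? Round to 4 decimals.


Odds ratio = exp(beta) = exp(-1.883).
= 0.1521.

0.1521


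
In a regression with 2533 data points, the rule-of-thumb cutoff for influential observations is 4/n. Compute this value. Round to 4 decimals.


Using the rule of thumb:
Threshold = 4 / 2533 = 0.0016.

0.0016


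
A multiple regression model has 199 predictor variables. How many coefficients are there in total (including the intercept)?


Each predictor gets one coefficient, plus one intercept.
Total parameters = 199 + 1 = 200.

200


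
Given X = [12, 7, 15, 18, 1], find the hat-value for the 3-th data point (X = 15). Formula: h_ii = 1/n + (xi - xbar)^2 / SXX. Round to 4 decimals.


n = 5, xbar = 10.6000.
SXX = sum((xi - xbar)^2) = 181.2000.
h = 1/5 + (15 - 10.6000)^2 / 181.2000 = 0.3068.

0.3068


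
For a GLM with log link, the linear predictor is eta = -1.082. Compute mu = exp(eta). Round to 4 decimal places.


The inverse log link gives:
mu = exp(-1.082) = 0.3389.

0.3389


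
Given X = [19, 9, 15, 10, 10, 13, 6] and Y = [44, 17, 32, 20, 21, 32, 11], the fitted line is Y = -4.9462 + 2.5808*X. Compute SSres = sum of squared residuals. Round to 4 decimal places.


Compute predicted values, then residuals = yi - yhat_i.
Residuals: [-0.0890, -1.2810, -1.7658, -0.8618, 0.1382, 3.3958, 0.4614].
SSres = sum(residual^2) = 17.2731.

17.2731


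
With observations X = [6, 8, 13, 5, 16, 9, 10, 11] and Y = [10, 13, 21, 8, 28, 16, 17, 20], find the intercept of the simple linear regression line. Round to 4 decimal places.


Compute b1 = 1.7732 from the OLS formula.
With xbar = 9.7500 and ybar = 16.6250, the intercept is:
b0 = 16.6250 - 1.7732 * 9.7500 = -0.6639.

-0.6639


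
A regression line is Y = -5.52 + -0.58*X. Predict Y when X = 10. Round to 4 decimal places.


Predicted value:
Y = -5.52 + (-0.58)(10) = -5.52 + -5.8000 = -11.3200.

-11.3200


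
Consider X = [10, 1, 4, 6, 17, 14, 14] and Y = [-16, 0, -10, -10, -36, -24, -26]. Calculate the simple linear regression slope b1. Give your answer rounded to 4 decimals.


First compute the means: xbar = 9.4286, ybar = -17.4286.
Then S_xx = sum((xi - xbar)^2) = 211.7143.
S_xy = sum((xi - xbar)(yi - ybar)) = -421.7143.
b1 = S_xy / S_xx = -421.7143 / 211.7143 = -1.9919.

-1.9919


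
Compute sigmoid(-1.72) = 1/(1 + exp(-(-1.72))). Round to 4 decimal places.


exp(1.7200) = 5.5845.
1 + exp(-z) = 6.5845.
sigmoid = 1/6.5845 = 0.1519.

0.1519


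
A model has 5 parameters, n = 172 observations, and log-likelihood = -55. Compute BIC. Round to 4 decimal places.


ln(172) = 5.147494.
k * ln(n) = 5 * 5.147494 = 25.737470.
-2L = 110.
BIC = 25.737470 + 110 = 135.737470, which rounds to 135.7375.

135.7375


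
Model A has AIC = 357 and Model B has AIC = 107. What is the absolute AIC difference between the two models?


Compute |357 - 107| = 250.
Model B has the smaller AIC.

250


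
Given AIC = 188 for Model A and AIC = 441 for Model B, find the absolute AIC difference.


Compute |188 - 441| = 253.
Model A has the smaller AIC.

253


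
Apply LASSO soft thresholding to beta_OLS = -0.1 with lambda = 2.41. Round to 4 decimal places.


Absolute value: |-0.1| = 0.1.
Compare to lambda = 2.41.
Since |beta| <= lambda, the coefficient is set to 0.

0.0000


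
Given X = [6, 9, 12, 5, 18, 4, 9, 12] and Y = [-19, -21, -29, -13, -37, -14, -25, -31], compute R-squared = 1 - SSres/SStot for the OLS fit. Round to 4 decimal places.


The fitted line is Y = -6.9434 + -1.7794*X.
SSres = 29.6771, SStot = 497.8750.
R^2 = 1 - SSres/SStot = 0.9404.

0.9404


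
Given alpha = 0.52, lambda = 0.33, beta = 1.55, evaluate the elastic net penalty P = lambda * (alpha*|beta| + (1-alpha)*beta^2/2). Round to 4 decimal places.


Compute:
L1 = 0.52 * 1.55 = 0.8060.
L2 = 0.48 * 1.55^2 / 2 = 0.5766.
Penalty = 0.33 * (0.8060 + 0.5766) = 0.4563.

0.4563


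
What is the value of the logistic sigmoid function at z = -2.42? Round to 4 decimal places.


Compute exp(2.4200) = 11.2459.
Sigmoid = 1 / (1 + 11.2459) = 1 / 12.2459 = 0.0817.

0.0817


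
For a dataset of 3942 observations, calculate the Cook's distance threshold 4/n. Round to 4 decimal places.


The threshold is 4/n.
4/3942 = 0.0010.

0.0010


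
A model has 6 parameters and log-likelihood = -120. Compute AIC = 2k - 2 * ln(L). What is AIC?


Compute:
2k = 2*6 = 12.
-2*loglik = -2*(-120) = 240.
AIC = 12 + 240 = 252.

252


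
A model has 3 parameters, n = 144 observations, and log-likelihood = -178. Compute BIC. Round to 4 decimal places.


Compute k*ln(n) = 3*ln(144) = 3*4.969813 = 14.909439.
Then -2*loglik = 356.
BIC = 14.909439 + 356 = 370.909439, which rounds to 370.9094.

370.9094


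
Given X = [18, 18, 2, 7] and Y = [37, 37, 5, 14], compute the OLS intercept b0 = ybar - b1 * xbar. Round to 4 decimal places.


The slope is b1 = 2.0218.
Sample means are xbar = 11.2500 and ybar = 23.2500.
Intercept: b0 = 23.2500 - (2.0218)(11.2500) = 0.5045.

0.5045


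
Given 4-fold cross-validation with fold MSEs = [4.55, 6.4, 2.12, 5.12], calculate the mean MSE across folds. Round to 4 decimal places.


Add all fold MSEs: 18.1900.
Divide by k = 4: 18.1900/4 = 4.5475.

4.5475


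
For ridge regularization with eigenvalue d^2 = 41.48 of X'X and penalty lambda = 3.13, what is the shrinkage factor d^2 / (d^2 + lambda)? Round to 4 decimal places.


Denominator = d^2 + lambda = 41.48 + 3.13 = 44.6100.
Shrinkage = 41.48 / 44.6100 = 0.9298.

0.9298


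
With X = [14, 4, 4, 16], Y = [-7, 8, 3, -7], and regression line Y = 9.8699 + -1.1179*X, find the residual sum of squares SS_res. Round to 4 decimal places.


For each point, residual = actual - predicted.
Residuals: [-1.2193, 2.6017, -2.3983, 1.0165].
Sum of squared residuals = 15.0407.

15.0407


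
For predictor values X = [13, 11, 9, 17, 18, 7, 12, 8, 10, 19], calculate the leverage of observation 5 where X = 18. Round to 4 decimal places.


n = 10, xbar = 12.4000.
SXX = sum((xi - xbar)^2) = 164.4000.
h = 1/10 + (18 - 12.4000)^2 / 164.4000 = 0.2908.

0.2908


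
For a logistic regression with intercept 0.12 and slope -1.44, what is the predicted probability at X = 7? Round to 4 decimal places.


Linear predictor: z = 0.12 + -1.44 * 7 = -9.9600.
P = 1/(1 + exp(9.9600)) = 1/(1 + 21162.7957) = 0.0000.

0.0000


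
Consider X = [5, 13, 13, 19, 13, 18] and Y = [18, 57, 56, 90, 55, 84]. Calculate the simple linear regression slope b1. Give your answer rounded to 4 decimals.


First compute the means: xbar = 13.5000, ybar = 60.0000.
Then S_xx = sum((xi - xbar)^2) = 123.5000.
S_xy = sum((xi - xbar)(yi - ybar)) = 636.0000.
b1 = S_xy / S_xx = 636.0000 / 123.5000 = 5.1498.

5.1498


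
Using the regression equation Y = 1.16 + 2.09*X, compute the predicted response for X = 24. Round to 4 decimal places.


Substitute X = 24 into the equation:
Y = 1.16 + 2.09 * 24 = 1.16 + 50.1600 = 51.3200.

51.3200


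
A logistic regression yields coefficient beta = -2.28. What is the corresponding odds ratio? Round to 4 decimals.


The odds ratio is computed as:
OR = e^(-2.28) = 0.1023.

0.1023


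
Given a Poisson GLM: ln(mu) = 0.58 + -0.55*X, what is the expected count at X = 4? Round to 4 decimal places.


Linear predictor: eta = 0.58 + (-0.55)(4) = -1.6200.
Expected count: mu = exp(-1.6200) = 0.1979.

0.1979


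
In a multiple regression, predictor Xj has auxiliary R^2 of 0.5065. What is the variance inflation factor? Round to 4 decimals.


Using VIF = 1/(1 - R^2_j):
1 - 0.5065 = 0.4935.
VIF = 2.0263.

2.0263


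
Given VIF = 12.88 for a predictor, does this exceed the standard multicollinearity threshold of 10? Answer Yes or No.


The threshold is 10.
VIF = 12.88 is >= 10.
Multicollinearity indication: Yes.

Yes


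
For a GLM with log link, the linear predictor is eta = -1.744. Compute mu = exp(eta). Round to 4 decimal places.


mu = exp(eta) = exp(-1.744).
= 0.1748.

0.1748


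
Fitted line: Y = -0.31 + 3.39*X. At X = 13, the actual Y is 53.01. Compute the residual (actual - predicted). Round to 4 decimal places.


Compute yhat = -0.31 + (3.39)(13) = 43.7600.
Residual = actual - predicted = 53.01 - 43.7600 = 9.2500.

9.2500


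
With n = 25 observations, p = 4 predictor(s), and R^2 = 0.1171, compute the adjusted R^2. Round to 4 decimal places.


Plug in: Adj R^2 = 1 - (1 - 0.1171) * 24/20.
= 1 - 0.8829 * 24/20
= 1 - 21.1896 / 20
= 1 - 1.0595 = -0.0595.

-0.0595


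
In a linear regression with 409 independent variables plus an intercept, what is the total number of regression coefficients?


Each predictor gets one coefficient, plus one intercept.
Total parameters = 409 + 1 = 410.

410


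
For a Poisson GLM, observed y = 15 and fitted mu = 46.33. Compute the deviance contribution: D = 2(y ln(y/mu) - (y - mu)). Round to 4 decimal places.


First: ln(15/46.33) = -1.127739.
Then: 15 * -1.127739 = -16.916085.
y - mu = 15 - 46.33 = -31.33.
D = 2(-16.916085 - -31.33) = 28.827830, which rounds to 28.8278.

28.8278


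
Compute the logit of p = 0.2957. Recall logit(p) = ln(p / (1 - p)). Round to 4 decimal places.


1 - p = 0.7043.
p/(1-p) = 0.4198.
logit = ln(0.4198) = -0.8679.

-0.8679


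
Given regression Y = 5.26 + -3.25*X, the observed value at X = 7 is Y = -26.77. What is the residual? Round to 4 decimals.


Fitted value at X = 7 is yhat = 5.26 + -3.25*7 = -17.4900.
Residual = -26.77 - -17.4900 = -9.2800.

-9.2800


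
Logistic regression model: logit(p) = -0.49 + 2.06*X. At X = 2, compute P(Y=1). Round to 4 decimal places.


z = -0.49 + 2.06 * 2 = 3.6300.
Sigmoid: P = 1 / (1 + exp(-3.6300)) = 0.9742.

0.9742


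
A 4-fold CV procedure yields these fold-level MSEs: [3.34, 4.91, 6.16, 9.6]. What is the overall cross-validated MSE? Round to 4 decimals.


Total MSE across folds = 24.0100.
CV-MSE = 24.0100/4 = 6.0025.

6.0025


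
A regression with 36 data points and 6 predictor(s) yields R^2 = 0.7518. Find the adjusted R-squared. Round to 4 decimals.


Using the formula:
(1 - 0.7518) = 0.2482.
Multiply by 35/29: 0.2482 * 35 = 8.6870, then 8.6870 / 29 = 0.2996.
Adj R^2 = 1 - 0.2996 = 0.7004.

0.7004


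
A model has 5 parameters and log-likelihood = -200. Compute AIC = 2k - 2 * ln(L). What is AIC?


AIC = 2*5 - 2*(-200).
= 10 + 400 = 410.

410


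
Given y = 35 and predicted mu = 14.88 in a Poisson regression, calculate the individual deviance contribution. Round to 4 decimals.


Compute y*ln(y/mu) = 35*ln(35/14.88) = 35*0.855330 = 29.936550.
y - mu = 20.12.
D = 2*(29.936550 - (20.12)) = 19.633100, which rounds to 19.6331.

19.6331


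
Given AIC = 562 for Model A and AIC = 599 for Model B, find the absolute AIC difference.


Compute |562 - 599| = 37.
Model A has the smaller AIC.

37


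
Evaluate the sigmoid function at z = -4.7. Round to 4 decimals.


First, exp(4.7000) = 109.9472.
Then sigma(z) = 1/(1 + 109.9472) = 0.0090.

0.0090


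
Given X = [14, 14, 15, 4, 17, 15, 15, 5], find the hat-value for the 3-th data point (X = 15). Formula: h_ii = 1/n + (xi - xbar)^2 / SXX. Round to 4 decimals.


n = 8, xbar = 12.3750.
SXX = sum((xi - xbar)^2) = 171.8750.
h = 1/8 + (15 - 12.3750)^2 / 171.8750 = 0.1651.

0.1651


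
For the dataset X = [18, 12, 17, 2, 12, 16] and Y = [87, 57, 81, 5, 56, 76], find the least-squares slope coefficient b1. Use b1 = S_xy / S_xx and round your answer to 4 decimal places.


The sample means are xbar = 12.8333 and ybar = 60.3333.
Compute S_xx = 172.8333 and S_xy = 879.3333.
Slope b1 = S_xy / S_xx = 879.3333 / 172.8333 = 5.0878.

5.0878


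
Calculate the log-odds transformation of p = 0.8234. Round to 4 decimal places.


1 - p = 0.1766.
p/(1-p) = 4.6625.
logit = ln(4.6625) = 1.5396.

1.5396


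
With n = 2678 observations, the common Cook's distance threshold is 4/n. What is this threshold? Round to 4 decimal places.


Cook's distance cutoff = 4/n = 4/2678.
= 0.0015.

0.0015


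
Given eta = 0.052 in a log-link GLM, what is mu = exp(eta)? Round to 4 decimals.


Apply the inverse link:
mu = e^0.052 = 1.0534.

1.0534


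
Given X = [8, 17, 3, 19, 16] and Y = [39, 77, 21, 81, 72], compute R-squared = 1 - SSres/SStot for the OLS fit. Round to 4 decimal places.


Fit the OLS line: b0 = 8.9471, b1 = 3.8931.
SSres = 9.0832.
SStot = 2816.0000.
R^2 = 1 - 9.0832/2816.0000 = 0.9968.

0.9968


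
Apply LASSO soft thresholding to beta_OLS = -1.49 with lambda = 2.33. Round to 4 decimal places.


Check: |-1.49| = 1.49 vs lambda = 2.33.
Since |beta| <= lambda, the coefficient is set to 0.
Soft-thresholded coefficient = 0.0000.

0.0000


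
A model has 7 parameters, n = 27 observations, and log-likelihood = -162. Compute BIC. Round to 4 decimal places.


ln(27) = 3.295837.
k * ln(n) = 7 * 3.295837 = 23.070859.
-2L = 324.
BIC = 23.070859 + 324 = 347.070859, which rounds to 347.0709.

347.0709


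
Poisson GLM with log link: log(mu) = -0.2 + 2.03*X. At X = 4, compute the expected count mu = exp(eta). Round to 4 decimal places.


eta = -0.2 + 2.03 * 4 = 7.9200.
mu = exp(7.9200) = 2751.7710.

2751.7710


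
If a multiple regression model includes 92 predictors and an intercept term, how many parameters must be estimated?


Each predictor gets one coefficient, plus one intercept.
Total parameters = 92 + 1 = 93.

93


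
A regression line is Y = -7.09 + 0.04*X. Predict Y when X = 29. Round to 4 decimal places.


Predicted value:
Y = -7.09 + (0.04)(29) = -7.09 + 1.1600 = -5.9300.

-5.9300


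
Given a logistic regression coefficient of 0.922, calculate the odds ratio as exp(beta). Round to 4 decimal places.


Odds ratio = exp(beta) = exp(0.922).
= 2.5143.

2.5143


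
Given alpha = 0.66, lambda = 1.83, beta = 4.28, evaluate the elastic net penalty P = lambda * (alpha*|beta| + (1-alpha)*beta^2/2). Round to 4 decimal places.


Compute:
L1 = 0.66 * 4.28 = 2.8248.
L2 = 0.34 * 4.28^2 / 2 = 3.1141.
Penalty = 1.83 * (2.8248 + 3.1141) = 10.8682.

10.8682


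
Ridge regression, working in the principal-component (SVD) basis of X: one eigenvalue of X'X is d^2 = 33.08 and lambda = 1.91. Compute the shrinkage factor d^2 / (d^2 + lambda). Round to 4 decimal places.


d^2 + lambda = 33.08 + 1.91 = 34.9900.
Shrinkage factor = 33.08/34.9900 = 0.9454.

0.9454


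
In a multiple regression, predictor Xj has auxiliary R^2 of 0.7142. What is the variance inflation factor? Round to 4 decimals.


Using VIF = 1/(1 - R^2_j):
1 - 0.7142 = 0.2858.
VIF = 3.4990.

3.4990


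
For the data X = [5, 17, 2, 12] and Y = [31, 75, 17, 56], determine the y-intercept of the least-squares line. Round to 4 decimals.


Compute b1 = 3.8043 from the OLS formula.
With xbar = 9.0000 and ybar = 44.7500, the intercept is:
b0 = 44.7500 - 3.8043 * 9.0000 = 10.5109.

10.5109


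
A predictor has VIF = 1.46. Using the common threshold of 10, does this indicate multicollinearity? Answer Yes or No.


Compare VIF = 1.46 to the threshold of 10.
1.46 < 10, so the answer is No.

No


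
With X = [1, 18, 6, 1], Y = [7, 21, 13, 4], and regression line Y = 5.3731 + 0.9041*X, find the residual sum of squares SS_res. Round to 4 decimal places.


Compute predicted values, then residuals = yi - yhat_i.
Residuals: [0.7228, -0.6469, 2.2023, -2.2772].
SSres = sum(residual^2) = 10.9767.

10.9767


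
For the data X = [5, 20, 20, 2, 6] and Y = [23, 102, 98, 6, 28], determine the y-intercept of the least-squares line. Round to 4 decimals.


The slope is b1 = 5.1807.
Sample means are xbar = 10.6000 and ybar = 51.4000.
Intercept: b0 = 51.4000 - (5.1807)(10.6000) = -3.5158.

-3.5158


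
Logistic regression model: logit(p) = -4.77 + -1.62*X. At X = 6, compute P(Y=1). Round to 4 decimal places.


Linear predictor: z = -4.77 + -1.62 * 6 = -14.4900.
P = 1/(1 + exp(14.4900)) = 1/(1 + 1963030.4792) = 0.0000.

0.0000


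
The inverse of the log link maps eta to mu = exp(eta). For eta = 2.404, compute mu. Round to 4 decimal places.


Apply the inverse link:
mu = e^2.404 = 11.0674.

11.0674


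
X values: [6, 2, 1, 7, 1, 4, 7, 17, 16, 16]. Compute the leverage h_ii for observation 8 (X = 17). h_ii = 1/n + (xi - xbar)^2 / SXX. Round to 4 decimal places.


n = 10, xbar = 7.7000.
SXX = sum((xi - xbar)^2) = 364.1000.
h = 1/10 + (17 - 7.7000)^2 / 364.1000 = 0.3375.

0.3375


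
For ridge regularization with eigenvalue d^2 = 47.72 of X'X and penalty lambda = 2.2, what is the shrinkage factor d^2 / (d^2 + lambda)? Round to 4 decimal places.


Denominator = d^2 + lambda = 47.72 + 2.2 = 49.9200.
Shrinkage = 47.72 / 49.9200 = 0.9559.

0.9559


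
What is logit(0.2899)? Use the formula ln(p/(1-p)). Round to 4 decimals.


Compute the odds: 0.2899/0.7101 = 0.4083.
Take the natural log: ln(0.4083) = -0.8959.

-0.8959


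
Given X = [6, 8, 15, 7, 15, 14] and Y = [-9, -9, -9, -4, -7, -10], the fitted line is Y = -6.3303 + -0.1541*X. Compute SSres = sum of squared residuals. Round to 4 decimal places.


For each point, residual = actual - predicted.
Residuals: [-1.7451, -1.4369, -0.3582, 3.4090, 1.6418, -1.5123].
Sum of squared residuals = 21.8422.

21.8422


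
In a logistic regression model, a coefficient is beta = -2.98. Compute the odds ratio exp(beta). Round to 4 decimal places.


The odds ratio is computed as:
OR = e^(-2.98) = 0.0508.

0.0508


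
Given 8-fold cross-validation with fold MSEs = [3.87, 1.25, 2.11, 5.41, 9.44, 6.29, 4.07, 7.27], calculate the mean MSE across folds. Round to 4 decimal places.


Sum of fold MSEs = 39.7100.
Average = 39.7100 / 8 = 4.9638.

4.9638


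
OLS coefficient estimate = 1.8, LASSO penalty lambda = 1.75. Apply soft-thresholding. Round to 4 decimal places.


Absolute value: |1.8| = 1.8.
Compare to lambda = 1.75.
Since |beta| > lambda, coefficient = sign(beta)*(|beta| - lambda) = 0.0500.

0.0500


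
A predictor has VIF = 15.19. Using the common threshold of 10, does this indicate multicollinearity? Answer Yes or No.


The threshold is 10.
VIF = 15.19 is >= 10.
Multicollinearity indication: Yes.

Yes


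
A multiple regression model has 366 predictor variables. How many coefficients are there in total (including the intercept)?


Including the intercept, the model has 366 predictor coefficients + 1 intercept.
Total = 367.

367


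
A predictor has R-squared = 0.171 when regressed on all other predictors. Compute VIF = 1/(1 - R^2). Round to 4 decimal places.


VIF = 1 / (1 - 0.171).
= 1 / 0.829 = 1.2063.

1.2063


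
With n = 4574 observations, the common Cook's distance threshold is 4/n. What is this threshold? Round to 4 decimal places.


The threshold is 4/n.
4/4574 = 0.0009.

0.0009


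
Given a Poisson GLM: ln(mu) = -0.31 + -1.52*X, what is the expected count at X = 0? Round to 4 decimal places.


Compute eta = -0.31 + -1.52 * 0 = -0.3100.
Apply inverse link: mu = e^-0.3100 = 0.7334.

0.7334


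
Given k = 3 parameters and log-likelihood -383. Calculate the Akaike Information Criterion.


Compute:
2k = 2*3 = 6.
-2*loglik = -2*(-383) = 766.
AIC = 6 + 766 = 772.

772


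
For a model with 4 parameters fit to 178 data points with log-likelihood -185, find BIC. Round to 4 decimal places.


Compute k*ln(n) = 4*ln(178) = 4*5.181784 = 20.727136.
Then -2*loglik = 370.
BIC = 20.727136 + 370 = 390.727136, which rounds to 390.7271.

390.7271


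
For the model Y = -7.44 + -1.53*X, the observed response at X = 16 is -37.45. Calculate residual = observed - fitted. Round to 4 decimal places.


Predicted = -7.44 + -1.53 * 16 = -31.9200.
Residual = -37.45 - -31.9200 = -5.5300.

-5.5300


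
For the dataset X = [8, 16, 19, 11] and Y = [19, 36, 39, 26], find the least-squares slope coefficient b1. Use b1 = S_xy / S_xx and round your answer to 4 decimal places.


First compute the means: xbar = 13.5000, ybar = 30.0000.
Then S_xx = sum((xi - xbar)^2) = 73.0000.
S_xy = sum((xi - xbar)(yi - ybar)) = 135.0000.
b1 = S_xy / S_xx = 135.0000 / 73.0000 = 1.8493.

1.8493


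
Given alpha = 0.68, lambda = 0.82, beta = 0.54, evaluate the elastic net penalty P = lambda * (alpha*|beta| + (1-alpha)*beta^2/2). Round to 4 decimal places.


L1 component = 0.68 * |0.54| = 0.3672.
L2 component = 0.32 * 0.54^2 / 2 = 0.0467.
Penalty = 0.82 * (0.3672 + 0.0467) = 0.82 * 0.4139 = 0.3394.

0.3394


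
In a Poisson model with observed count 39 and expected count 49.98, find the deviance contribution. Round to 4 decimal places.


First: ln(39/49.98) = -0.248061.
Then: 39 * -0.248061 = -9.674379.
y - mu = 39 - 49.98 = -10.98.
D = 2(-9.674379 - -10.98) = 2.611242, which rounds to 2.6112.

2.6112


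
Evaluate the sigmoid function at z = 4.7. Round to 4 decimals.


Compute exp(-4.7000) = 0.0091.
Sigmoid = 1 / (1 + 0.0091) = 1 / 1.0091 = 0.9910.

0.9910


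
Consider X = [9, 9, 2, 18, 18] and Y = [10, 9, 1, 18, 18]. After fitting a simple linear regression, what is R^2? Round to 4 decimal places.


After computing the OLS fit (b0=-0.4197, b1=1.0375):
SSres = 1.7377, SStot = 202.8000.
R^2 = 1 - 1.7377/202.8000 = 0.9914.

0.9914


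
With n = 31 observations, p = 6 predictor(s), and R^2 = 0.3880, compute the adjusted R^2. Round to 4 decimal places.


Using the formula:
(1 - 0.3880) = 0.6120.
Multiply by 30/24: 0.6120 * 30 = 18.3600, then 18.3600 / 24 = 0.7650.
Adj R^2 = 1 - 0.7650 = 0.2350.

0.2350


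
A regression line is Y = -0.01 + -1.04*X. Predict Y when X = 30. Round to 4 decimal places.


Predicted value:
Y = -0.01 + (-1.04)(30) = -0.01 + -31.2000 = -31.2100.

-31.2100


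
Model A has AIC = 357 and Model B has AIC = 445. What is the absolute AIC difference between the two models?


Absolute difference = |357 - 445| = 88.
The model with lower AIC (A) is preferred.

88


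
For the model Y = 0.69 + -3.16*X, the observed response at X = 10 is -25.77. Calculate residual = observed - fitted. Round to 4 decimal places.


Compute yhat = 0.69 + (-3.16)(10) = -30.9100.
Residual = actual - predicted = -25.77 - -30.9100 = 5.1400.

5.1400


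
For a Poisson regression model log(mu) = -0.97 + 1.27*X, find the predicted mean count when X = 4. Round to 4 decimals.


Linear predictor: eta = -0.97 + (1.27)(4) = 4.1100.
Expected count: mu = exp(4.1100) = 60.9467.

60.9467


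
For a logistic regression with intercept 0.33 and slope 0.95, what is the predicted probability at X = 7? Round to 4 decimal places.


z = 0.33 + 0.95 * 7 = 6.9800.
Sigmoid: P = 1 / (1 + exp(-6.9800)) = 0.9991.

0.9991


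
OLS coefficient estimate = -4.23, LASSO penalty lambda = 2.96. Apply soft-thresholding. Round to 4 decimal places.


Check: |-4.23| = 4.23 vs lambda = 2.96.
Since |beta| > lambda, coefficient = sign(beta)*(|beta| - lambda) = -1.2700.
Soft-thresholded coefficient = -1.2700.

-1.2700


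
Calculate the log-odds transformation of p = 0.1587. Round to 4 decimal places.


Compute the odds: 0.1587/0.8413 = 0.1886.
Take the natural log: ln(0.1886) = -1.6679.

-1.6679


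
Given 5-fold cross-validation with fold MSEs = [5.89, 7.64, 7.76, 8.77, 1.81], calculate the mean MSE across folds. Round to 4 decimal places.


Add all fold MSEs: 31.8700.
Divide by k = 5: 31.8700/5 = 6.3740.

6.3740


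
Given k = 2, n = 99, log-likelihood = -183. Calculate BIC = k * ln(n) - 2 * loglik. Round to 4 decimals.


k * ln(n) = 2 * ln(99) = 2 * 4.595120 = 9.190240.
-2 * loglik = -2 * (-183) = 366.
BIC = 9.190240 + 366 = 375.190240, which rounds to 375.1902.

375.1902


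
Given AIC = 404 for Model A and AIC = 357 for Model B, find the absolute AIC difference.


Absolute difference = |404 - 357| = 47.
The model with lower AIC (B) is preferred.

47


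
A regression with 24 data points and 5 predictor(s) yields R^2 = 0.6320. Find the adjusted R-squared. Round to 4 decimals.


Using the formula:
(1 - 0.6320) = 0.3680.
Multiply by 23/18: 0.3680 * 23 = 8.4640, then 8.4640 / 18 = 0.4702.
Adj R^2 = 1 - 0.4702 = 0.5298.

0.5298


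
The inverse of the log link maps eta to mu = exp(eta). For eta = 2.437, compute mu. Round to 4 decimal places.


The inverse log link gives:
mu = exp(2.437) = 11.4387.

11.4387


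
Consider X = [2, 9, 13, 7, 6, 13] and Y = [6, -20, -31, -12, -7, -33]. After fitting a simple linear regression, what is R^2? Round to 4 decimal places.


The fitted line is Y = 12.8175 + -3.4781*X.
SSres = 5.9562, SStot = 1110.8333.
R^2 = 1 - SSres/SStot = 0.9946.

0.9946


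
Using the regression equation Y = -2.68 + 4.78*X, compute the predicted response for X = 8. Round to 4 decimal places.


Plug X = 8 into Y = -2.68 + 4.78*X:
Y = -2.68 + 38.2400 = 35.5600.

35.5600


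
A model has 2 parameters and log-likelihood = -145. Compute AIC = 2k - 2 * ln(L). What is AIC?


Compute:
2k = 2*2 = 4.
-2*loglik = -2*(-145) = 290.
AIC = 4 + 290 = 294.

294


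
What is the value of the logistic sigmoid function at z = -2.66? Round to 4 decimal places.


Compute exp(2.6600) = 14.2963.
Sigmoid = 1 / (1 + 14.2963) = 1 / 15.2963 = 0.0654.

0.0654


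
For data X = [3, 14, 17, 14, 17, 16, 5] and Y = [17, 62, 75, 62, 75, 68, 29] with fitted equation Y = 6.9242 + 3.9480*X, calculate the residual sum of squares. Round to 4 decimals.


Predicted values from Y = 6.9242 + 3.9480*X.
Residuals: [-1.7682, -0.1962, 0.9598, -0.1962, 0.9598, -2.0922, 2.3358].
SSres = 14.8792.

14.8792


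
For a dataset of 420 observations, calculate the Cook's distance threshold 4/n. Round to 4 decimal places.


Cook's distance cutoff = 4/n = 4/420.
= 0.0095.

0.0095


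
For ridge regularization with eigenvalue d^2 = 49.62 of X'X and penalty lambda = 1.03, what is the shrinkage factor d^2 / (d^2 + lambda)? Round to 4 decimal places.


Compute the denominator: 49.62 + 1.03 = 50.6500.
Shrinkage factor = 49.62 / 50.6500 = 0.9797.

0.9797


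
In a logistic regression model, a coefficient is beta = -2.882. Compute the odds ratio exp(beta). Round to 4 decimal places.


exp(-2.882) = 0.0560.
So the odds ratio is 0.0560.

0.0560


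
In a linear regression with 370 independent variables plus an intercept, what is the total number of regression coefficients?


Each predictor gets one coefficient, plus one intercept.
Total parameters = 370 + 1 = 371.

371


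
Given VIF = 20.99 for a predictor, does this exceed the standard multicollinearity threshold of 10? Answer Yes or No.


Check: VIF = 20.99 vs threshold = 10.
Since 20.99 >= 10, the answer is Yes.

Yes


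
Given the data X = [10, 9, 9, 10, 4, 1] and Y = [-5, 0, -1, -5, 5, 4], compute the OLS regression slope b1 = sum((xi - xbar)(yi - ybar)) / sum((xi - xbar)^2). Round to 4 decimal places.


First compute the means: xbar = 7.1667, ybar = -0.3333.
Then S_xx = sum((xi - xbar)^2) = 70.8333.
S_xy = sum((xi - xbar)(yi - ybar)) = -70.6667.
b1 = S_xy / S_xx = -70.6667 / 70.8333 = -0.9976.

-0.9976


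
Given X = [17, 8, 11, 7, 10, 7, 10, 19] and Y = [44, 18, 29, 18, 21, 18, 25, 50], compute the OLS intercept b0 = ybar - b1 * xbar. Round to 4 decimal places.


The slope is b1 = 2.7445.
Sample means are xbar = 11.1250 and ybar = 27.8750.
Intercept: b0 = 27.8750 - (2.7445)(11.1250) = -2.6579.

-2.6579


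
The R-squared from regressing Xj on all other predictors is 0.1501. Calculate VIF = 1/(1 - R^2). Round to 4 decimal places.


Using VIF = 1/(1 - R^2_j):
1 - 0.1501 = 0.8499.
VIF = 1.1766.

1.1766


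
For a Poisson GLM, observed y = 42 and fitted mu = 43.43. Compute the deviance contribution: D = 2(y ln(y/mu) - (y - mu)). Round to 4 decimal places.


Compute y*ln(y/mu) = 42*ln(42/43.43) = 42*-0.033481 = -1.406202.
y - mu = -1.43.
D = 2*(-1.406202 - (-1.43)) = 0.047596, which rounds to 0.0476.

0.0476


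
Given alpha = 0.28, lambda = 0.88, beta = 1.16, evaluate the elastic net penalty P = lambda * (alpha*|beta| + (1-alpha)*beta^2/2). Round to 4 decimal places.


L1 component = 0.28 * |1.16| = 0.3248.
L2 component = 0.72 * 1.16^2 / 2 = 0.4844.
Penalty = 0.88 * (0.3248 + 0.4844) = 0.88 * 0.8092 = 0.7121.

0.7121


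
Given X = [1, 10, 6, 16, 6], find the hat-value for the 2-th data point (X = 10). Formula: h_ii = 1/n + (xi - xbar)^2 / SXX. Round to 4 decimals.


n = 5, xbar = 7.8000.
SXX = sum((xi - xbar)^2) = 124.8000.
h = 1/5 + (10 - 7.8000)^2 / 124.8000 = 0.2388.

0.2388


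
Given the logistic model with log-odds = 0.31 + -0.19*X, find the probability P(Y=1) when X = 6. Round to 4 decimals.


Linear predictor: z = 0.31 + -0.19 * 6 = -0.8300.
P = 1/(1 + exp(0.8300)) = 1/(1 + 2.2933) = 0.3036.

0.3036


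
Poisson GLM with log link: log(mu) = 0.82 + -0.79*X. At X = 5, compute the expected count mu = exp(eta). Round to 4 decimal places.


Linear predictor: eta = 0.82 + (-0.79)(5) = -3.1300.
Expected count: mu = exp(-3.1300) = 0.0437.

0.0437


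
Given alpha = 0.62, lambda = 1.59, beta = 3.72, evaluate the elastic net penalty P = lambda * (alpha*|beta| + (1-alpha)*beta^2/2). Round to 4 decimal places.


alpha * |beta| = 0.62 * 3.72 = 2.3064.
(1-alpha) * beta^2/2 = 0.38 * 13.8384/2 = 2.6293.
Total = 1.59 * (2.3064 + 2.6293) = 7.8478.

7.8478


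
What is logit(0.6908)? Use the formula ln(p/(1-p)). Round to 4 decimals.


1 - p = 0.3092.
p/(1-p) = 2.2342.
logit = ln(2.2342) = 0.8039.

0.8039


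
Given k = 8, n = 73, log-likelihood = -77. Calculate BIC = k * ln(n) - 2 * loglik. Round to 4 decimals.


ln(73) = 4.290459.
k * ln(n) = 8 * 4.290459 = 34.323672.
-2L = 154.
BIC = 34.323672 + 154 = 188.323672, which rounds to 188.3237.

188.3237


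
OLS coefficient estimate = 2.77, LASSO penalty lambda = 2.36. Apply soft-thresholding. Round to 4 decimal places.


Check: |2.77| = 2.77 vs lambda = 2.36.
Since |beta| > lambda, coefficient = sign(beta)*(|beta| - lambda) = 0.4100.
Soft-thresholded coefficient = 0.4100.

0.4100


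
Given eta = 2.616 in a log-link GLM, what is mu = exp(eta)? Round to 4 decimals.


mu = exp(eta) = exp(2.616).
= 13.6809.

13.6809


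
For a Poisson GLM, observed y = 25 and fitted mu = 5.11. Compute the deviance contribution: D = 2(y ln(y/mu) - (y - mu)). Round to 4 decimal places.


Compute y*ln(y/mu) = 25*ln(25/5.11) = 25*1.587676 = 39.691900.
y - mu = 19.89.
D = 2*(39.691900 - (19.89)) = 39.603800, which rounds to 39.6038.

39.6038


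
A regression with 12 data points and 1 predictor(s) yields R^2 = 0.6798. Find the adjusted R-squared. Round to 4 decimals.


Plug in: Adj R^2 = 1 - (1 - 0.6798) * 11/10.
= 1 - 0.3202 * 11/10
= 1 - 3.5222 / 10
= 1 - 0.3522 = 0.6478.

0.6478


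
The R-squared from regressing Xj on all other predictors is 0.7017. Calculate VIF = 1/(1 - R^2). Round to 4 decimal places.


Using VIF = 1/(1 - R^2_j):
1 - 0.7017 = 0.2983.
VIF = 3.3523.

3.3523


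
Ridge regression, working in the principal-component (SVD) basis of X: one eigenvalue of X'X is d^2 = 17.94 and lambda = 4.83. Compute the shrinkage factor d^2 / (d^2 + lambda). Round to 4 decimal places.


Compute the denominator: 17.94 + 4.83 = 22.7700.
Shrinkage factor = 17.94 / 22.7700 = 0.7879.

0.7879


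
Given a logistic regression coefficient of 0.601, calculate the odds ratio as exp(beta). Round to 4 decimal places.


The odds ratio is computed as:
OR = e^(0.601) = 1.8239.

1.8239


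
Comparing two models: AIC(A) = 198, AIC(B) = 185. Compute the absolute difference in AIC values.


|AIC_A - AIC_B| = |198 - 185| = 13.
Model B is preferred (lower AIC).

13


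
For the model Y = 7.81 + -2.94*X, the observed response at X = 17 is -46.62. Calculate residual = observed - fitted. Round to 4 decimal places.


Predicted = 7.81 + -2.94 * 17 = -42.1700.
Residual = -46.62 - -42.1700 = -4.4500.

-4.4500


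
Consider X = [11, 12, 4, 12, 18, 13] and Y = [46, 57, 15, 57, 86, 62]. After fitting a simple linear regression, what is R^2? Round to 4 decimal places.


After computing the OLS fit (b0=-5.9967, b1=5.1283):
SSres = 25.8322, SStot = 2690.8333.
R^2 = 1 - 25.8322/2690.8333 = 0.9904.

0.9904


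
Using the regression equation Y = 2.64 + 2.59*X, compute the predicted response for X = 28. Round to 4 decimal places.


Predicted value:
Y = 2.64 + (2.59)(28) = 2.64 + 72.5200 = 75.1600.

75.1600


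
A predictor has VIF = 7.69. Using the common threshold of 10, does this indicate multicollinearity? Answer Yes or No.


Check: VIF = 7.69 vs threshold = 10.
Since 7.69 < 10, the answer is No.

No


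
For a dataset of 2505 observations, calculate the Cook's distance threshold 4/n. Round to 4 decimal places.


The threshold is 4/n.
4/2505 = 0.0016.

0.0016


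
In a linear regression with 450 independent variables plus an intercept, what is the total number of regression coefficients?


Total coefficients = number of predictors + 1 (for the intercept).
= 450 + 1 = 451.

451


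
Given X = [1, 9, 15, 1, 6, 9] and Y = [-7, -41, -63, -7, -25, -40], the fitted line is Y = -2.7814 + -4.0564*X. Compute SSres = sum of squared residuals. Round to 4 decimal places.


Predicted values from Y = -2.7814 + -4.0564*X.
Residuals: [-0.1622, -1.7110, 0.6274, -0.1622, 2.1198, -0.7110].
SSres = 8.3728.

8.3728


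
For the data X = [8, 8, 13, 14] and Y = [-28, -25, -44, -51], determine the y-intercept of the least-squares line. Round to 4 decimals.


Compute b1 = -3.8699 from the OLS formula.
With xbar = 10.7500 and ybar = -37.0000, the intercept is:
b0 = -37.0000 - -3.8699 * 10.7500 = 4.6016.

4.6016
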